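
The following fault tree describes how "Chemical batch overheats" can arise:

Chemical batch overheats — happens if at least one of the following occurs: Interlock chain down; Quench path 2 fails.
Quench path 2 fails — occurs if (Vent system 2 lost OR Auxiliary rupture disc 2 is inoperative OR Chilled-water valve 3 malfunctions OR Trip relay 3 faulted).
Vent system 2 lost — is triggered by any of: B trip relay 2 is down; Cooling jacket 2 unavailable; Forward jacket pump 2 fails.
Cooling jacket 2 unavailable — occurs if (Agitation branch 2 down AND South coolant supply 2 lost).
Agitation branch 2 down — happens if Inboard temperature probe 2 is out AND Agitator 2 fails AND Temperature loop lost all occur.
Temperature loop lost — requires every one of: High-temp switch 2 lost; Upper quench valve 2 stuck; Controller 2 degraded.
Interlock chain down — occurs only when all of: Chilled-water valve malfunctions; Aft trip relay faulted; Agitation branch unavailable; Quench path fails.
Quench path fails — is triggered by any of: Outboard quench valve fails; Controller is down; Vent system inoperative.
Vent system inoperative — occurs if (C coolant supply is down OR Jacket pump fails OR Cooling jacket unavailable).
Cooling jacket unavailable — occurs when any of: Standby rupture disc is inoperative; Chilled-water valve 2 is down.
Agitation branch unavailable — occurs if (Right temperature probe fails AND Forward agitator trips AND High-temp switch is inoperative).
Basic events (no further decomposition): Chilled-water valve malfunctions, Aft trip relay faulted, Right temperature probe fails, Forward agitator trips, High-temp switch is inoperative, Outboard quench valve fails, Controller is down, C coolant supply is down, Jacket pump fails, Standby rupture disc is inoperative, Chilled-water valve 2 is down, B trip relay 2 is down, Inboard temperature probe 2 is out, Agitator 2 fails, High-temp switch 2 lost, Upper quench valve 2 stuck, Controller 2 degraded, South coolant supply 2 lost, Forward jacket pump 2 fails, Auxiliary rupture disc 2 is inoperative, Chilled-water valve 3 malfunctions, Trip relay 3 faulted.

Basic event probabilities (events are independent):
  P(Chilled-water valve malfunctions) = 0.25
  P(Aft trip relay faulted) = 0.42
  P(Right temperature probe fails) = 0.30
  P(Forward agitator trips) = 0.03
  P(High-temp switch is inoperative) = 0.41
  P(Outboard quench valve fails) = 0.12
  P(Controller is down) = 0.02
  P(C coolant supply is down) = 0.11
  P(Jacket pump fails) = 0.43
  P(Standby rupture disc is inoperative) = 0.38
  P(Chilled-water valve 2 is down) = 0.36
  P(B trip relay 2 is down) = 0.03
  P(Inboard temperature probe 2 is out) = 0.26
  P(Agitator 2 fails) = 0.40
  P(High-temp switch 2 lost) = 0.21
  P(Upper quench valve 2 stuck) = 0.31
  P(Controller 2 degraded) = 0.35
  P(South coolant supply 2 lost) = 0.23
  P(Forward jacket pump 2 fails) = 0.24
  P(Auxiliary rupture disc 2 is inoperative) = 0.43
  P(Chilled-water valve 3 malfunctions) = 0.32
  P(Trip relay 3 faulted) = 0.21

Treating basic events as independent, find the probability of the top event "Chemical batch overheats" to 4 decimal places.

0.7745

P(Agitation branch unavailable) [AND] = 0.30 × 0.03 × 0.41 = 0.003690
P(Cooling jacket unavailable) [OR] = 1 − (1−0.38) × (1−0.36) = 0.603200
P(Vent system inoperative) [OR] = 1 − (1−0.11) × (1−0.43) × (1−0.603200) = 0.798703
P(Quench path fails) [OR] = 1 − (1−0.12) × (1−0.02) × (1−0.798703) = 0.826401
P(Interlock chain down) [AND] = 0.25 × 0.42 × 0.003690 × 0.826401 = 0.000320
P(Temperature loop lost) [AND] = 0.21 × 0.31 × 0.35 = 0.022785
P(Agitation branch 2 down) [AND] = 0.26 × 0.40 × 0.022785 = 0.002370
P(Cooling jacket 2 unavailable) [AND] = 0.002370 × 0.23 = 0.000545
P(Vent system 2 lost) [OR] = 1 − (1−0.03) × (1−0.000545) × (1−0.24) = 0.263202
P(Quench path 2 fails) [OR] = 1 − (1−0.263202) × (1−0.43) × (1−0.32) × (1−0.21) = 0.774390
P(Chemical batch overheats) [OR] = 1 − (1−0.000320) × (1−0.774390) = 0.774462
Rounded to 4 decimal places: P(Chemical batch overheats) ≈ 0.7745.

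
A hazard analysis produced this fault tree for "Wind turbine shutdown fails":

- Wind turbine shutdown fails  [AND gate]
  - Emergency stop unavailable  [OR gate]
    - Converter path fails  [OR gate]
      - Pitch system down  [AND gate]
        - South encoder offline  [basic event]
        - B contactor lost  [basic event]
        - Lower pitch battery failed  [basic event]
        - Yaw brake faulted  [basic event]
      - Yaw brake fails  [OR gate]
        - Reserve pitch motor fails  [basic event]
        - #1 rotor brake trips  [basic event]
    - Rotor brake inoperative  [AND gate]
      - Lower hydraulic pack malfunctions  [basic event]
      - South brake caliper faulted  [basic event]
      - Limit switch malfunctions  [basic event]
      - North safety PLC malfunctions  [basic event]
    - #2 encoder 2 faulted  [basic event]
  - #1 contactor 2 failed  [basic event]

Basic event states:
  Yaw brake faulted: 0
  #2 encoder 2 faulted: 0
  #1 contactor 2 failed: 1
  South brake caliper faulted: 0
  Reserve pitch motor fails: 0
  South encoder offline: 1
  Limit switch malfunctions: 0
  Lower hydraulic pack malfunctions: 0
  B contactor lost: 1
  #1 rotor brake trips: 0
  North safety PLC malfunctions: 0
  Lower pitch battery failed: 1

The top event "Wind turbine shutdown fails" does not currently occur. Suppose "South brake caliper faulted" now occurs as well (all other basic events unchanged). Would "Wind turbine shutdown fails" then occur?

Counterfactual: set "South brake caliper faulted" to occurred.
Pitch system down [AND]: South encoder offline=occurs, B contactor lost=occurs, Lower pitch battery failed=occurs, Yaw brake faulted=not → not all inputs occur → does not occur.
Yaw brake fails [OR]: Reserve pitch motor fails=not, #1 rotor brake trips=not → no input occurs → does not occur.
Converter path fails [OR]: Pitch system down=not, Yaw brake fails=not → no input occurs → does not occur.
Rotor brake inoperative [AND]: Lower hydraulic pack malfunctions=not, South brake caliper faulted=occurs, Limit switch malfunctions=not, North safety PLC malfunctions=not → not all inputs occur → does not occur.
Emergency stop unavailable [OR]: Converter path fails=not, Rotor brake inoperative=not, #2 encoder 2 faulted=not → no input occurs → does not occur.
Wind turbine shutdown fails [AND]: Emergency stop unavailable=not, #1 contactor 2 failed=occurs → not all inputs occur → does not occur.

No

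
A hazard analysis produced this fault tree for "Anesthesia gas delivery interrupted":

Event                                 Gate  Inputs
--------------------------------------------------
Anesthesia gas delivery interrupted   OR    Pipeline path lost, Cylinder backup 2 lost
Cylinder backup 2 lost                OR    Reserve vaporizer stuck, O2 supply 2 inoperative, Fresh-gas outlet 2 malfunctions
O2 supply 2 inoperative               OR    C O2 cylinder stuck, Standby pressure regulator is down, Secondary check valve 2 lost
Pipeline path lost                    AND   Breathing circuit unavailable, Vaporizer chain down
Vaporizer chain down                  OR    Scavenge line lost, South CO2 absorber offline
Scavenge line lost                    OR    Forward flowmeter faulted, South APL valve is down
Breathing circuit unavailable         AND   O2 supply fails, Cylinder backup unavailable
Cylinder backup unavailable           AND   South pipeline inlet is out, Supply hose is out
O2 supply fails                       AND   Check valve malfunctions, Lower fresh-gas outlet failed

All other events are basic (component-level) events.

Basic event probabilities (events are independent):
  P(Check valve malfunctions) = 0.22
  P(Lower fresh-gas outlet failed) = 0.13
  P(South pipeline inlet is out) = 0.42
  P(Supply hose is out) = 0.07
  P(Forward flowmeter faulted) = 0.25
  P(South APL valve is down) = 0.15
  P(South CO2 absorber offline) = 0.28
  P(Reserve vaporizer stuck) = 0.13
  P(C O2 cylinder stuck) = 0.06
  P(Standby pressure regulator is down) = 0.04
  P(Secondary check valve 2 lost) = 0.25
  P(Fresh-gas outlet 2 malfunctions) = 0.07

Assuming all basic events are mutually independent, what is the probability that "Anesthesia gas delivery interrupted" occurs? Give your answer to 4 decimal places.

0.4527

P(O2 supply fails) [AND] = 0.22 × 0.13 = 0.028600
P(Cylinder backup unavailable) [AND] = 0.42 × 0.07 = 0.029400
P(Breathing circuit unavailable) [AND] = 0.028600 × 0.029400 = 0.000841
P(Scavenge line lost) [OR] = 1 − (1−0.25) × (1−0.15) = 0.362500
P(Vaporizer chain down) [OR] = 1 − (1−0.362500) × (1−0.28) = 0.541000
P(Pipeline path lost) [AND] = 0.000841 × 0.541000 = 0.000455
P(O2 supply 2 inoperative) [OR] = 1 − (1−0.06) × (1−0.04) × (1−0.25) = 0.323200
P(Cylinder backup 2 lost) [OR] = 1 − (1−0.13) × (1−0.323200) × (1−0.07) = 0.452401
P(Anesthesia gas delivery interrupted) [OR] = 1 − (1−0.000455) × (1−0.452401) = 0.452650
Rounded to 4 decimal places: P(Anesthesia gas delivery interrupted) ≈ 0.4527.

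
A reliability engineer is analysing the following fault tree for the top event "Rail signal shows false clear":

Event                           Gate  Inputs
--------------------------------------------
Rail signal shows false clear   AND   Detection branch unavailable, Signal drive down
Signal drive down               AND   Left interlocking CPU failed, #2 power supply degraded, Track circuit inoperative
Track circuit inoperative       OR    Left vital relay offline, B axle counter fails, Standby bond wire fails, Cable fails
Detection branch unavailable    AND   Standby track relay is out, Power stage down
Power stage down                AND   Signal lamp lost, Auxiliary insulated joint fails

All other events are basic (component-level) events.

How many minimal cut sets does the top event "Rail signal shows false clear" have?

4

Power stage down [AND]: one cut set from each child combined → 1 × 1 = 1 cut set(s).
Detection branch unavailable [AND]: one cut set from each child combined → 1 × 1 = 1 cut set(s).
Track circuit inoperative [OR]: union of children's cut sets → 4 cut set(s).
Signal drive down [AND]: one cut set from each child combined → 1 × 1 × 4 = 4 cut set(s).
Rail signal shows false clear [AND]: one cut set from each child combined → 1 × 4 = 4 cut set(s).
Minimal cut sets: {#2 power supply degraded, Auxiliary insulated joint fails, Left interlocking CPU failed, Left vital relay offline, Signal lamp lost, Standby track relay is out}; {#2 power supply degraded, Auxiliary insulated joint fails, B axle counter fails, Left interlocking CPU failed, Signal lamp lost, Standby track relay is out}; {#2 power supply degraded, Auxiliary insulated joint fails, Left interlocking CPU failed, Signal lamp lost, Standby bond wire fails, Standby track relay is out}; {#2 power supply degraded, Auxiliary insulated joint fails, Cable fails, Left interlocking CPU failed, Signal lamp lost, Standby track relay is out}.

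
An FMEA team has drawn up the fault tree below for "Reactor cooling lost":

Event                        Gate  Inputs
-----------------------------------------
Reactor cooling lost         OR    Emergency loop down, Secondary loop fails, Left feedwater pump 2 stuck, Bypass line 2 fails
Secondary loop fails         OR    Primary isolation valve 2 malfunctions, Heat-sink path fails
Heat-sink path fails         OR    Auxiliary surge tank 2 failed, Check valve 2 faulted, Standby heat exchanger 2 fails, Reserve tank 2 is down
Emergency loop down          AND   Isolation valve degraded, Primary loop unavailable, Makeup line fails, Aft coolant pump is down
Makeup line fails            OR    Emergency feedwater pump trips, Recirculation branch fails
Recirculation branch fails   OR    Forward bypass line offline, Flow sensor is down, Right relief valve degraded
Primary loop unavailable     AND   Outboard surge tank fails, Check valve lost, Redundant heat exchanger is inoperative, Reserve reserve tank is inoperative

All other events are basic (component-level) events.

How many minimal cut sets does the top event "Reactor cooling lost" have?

11

Primary loop unavailable [AND]: one cut set from each child combined → 1 × 1 × 1 × 1 = 1 cut set(s).
Recirculation branch fails [OR]: union of children's cut sets → 3 cut set(s).
Makeup line fails [OR]: union of children's cut sets → 4 cut set(s).
Emergency loop down [AND]: one cut set from each child combined → 1 × 1 × 4 × 1 = 4 cut set(s).
Heat-sink path fails [OR]: union of children's cut sets → 4 cut set(s).
Secondary loop fails [OR]: union of children's cut sets → 5 cut set(s).
Reactor cooling lost [OR]: union of children's cut sets → 11 cut set(s).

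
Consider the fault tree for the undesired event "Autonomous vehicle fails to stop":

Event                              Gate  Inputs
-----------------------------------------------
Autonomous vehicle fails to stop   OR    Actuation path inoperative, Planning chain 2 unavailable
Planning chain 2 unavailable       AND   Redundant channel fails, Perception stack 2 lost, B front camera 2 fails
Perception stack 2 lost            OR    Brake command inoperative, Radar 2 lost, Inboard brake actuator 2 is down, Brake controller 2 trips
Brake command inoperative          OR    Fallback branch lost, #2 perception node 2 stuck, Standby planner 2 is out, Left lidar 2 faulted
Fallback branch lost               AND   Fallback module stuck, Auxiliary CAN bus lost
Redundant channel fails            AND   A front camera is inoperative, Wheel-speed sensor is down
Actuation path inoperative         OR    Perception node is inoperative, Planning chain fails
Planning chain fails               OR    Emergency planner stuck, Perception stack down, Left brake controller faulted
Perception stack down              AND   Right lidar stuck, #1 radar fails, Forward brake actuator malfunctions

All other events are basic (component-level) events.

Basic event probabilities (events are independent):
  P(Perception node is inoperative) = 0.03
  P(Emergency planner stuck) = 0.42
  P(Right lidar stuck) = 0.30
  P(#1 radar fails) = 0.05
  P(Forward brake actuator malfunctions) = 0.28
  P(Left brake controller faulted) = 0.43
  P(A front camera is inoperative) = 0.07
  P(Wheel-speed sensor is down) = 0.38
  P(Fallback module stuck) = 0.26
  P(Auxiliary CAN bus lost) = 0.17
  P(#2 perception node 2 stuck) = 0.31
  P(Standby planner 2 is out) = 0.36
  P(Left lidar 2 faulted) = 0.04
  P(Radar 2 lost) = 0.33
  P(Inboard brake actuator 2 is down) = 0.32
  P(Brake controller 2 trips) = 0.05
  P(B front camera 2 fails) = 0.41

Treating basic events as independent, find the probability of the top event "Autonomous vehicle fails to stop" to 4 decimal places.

0.6835

P(Perception stack down) [AND] = 0.30 × 0.05 × 0.28 = 0.004200
P(Planning chain fails) [OR] = 1 − (1−0.42) × (1−0.004200) × (1−0.43) = 0.670789
P(Actuation path inoperative) [OR] = 1 − (1−0.03) × (1−0.670789) = 0.680665
P(Redundant channel fails) [AND] = 0.07 × 0.38 = 0.026600
P(Fallback branch lost) [AND] = 0.26 × 0.17 = 0.044200
P(Brake command inoperative) [OR] = 1 − (1−0.044200) × (1−0.31) × (1−0.36) × (1−0.04) = 0.594802
P(Perception stack 2 lost) [OR] = 1 − (1−0.594802) × (1−0.33) × (1−0.32) × (1−0.05) = 0.824622
P(Planning chain 2 unavailable) [AND] = 0.026600 × 0.824622 × 0.41 = 0.008993
P(Autonomous vehicle fails to stop) [OR] = 1 − (1−0.680665) × (1−0.008993) = 0.683537
Rounded to 4 decimal places: P(Autonomous vehicle fails to stop) ≈ 0.6835.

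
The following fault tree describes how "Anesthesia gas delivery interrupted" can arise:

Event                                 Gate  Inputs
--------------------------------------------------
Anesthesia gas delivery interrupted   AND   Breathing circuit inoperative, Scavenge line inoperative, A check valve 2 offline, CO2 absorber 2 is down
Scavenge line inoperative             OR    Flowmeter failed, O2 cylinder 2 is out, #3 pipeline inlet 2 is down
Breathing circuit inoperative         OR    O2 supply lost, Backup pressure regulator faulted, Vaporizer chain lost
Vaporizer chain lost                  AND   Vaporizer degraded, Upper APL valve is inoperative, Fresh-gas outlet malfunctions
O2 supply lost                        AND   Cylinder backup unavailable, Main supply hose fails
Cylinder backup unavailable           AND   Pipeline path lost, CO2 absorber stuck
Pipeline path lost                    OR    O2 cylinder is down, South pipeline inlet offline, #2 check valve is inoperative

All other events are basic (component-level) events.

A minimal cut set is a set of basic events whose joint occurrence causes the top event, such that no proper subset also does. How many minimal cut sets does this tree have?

15

Pipeline path lost [OR]: union of children's cut sets → 3 cut set(s).
Cylinder backup unavailable [AND]: one cut set from each child combined → 3 × 1 = 3 cut set(s).
O2 supply lost [AND]: one cut set from each child combined → 3 × 1 = 3 cut set(s).
Vaporizer chain lost [AND]: one cut set from each child combined → 1 × 1 × 1 = 1 cut set(s).
Breathing circuit inoperative [OR]: union of children's cut sets → 5 cut set(s).
Scavenge line inoperative [OR]: union of children's cut sets → 3 cut set(s).
Anesthesia gas delivery interrupted [AND]: one cut set from each child combined → 5 × 3 × 1 × 1 = 15 cut set(s).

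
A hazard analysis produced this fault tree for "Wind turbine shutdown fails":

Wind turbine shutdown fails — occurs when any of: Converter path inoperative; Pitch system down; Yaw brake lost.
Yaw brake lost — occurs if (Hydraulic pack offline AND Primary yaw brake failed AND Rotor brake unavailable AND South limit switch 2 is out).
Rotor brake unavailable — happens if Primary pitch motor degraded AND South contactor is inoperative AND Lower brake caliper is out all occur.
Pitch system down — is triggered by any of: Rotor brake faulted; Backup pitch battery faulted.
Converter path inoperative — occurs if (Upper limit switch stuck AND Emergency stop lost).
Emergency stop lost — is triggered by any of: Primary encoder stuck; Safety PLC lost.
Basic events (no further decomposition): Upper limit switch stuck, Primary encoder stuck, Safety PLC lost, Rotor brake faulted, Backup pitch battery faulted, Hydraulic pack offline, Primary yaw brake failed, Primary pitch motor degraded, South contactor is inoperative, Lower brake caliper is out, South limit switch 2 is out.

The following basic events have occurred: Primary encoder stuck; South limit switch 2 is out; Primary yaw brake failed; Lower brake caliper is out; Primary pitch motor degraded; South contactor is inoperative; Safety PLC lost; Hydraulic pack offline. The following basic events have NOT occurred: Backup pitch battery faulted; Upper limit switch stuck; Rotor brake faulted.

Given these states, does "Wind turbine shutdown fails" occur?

Emergency stop lost [OR]: Primary encoder stuck=occurs, Safety PLC lost=occurs → at least one input occurs → occurs.
Converter path inoperative [AND]: Upper limit switch stuck=not, Emergency stop lost=occurs → not all inputs occur → does not occur.
Pitch system down [OR]: Rotor brake faulted=not, Backup pitch battery faulted=not → no input occurs → does not occur.
Rotor brake unavailable [AND]: Primary pitch motor degraded=occurs, South contactor is inoperative=occurs, Lower brake caliper is out=occurs → all inputs occur → occurs.
Yaw brake lost [AND]: Hydraulic pack offline=occurs, Primary yaw brake failed=occurs, Rotor brake unavailable=occurs, South limit switch 2 is out=occurs → all inputs occur → occurs.
Wind turbine shutdown fails [OR]: Converter path inoperative=not, Pitch system down=not, Yaw brake lost=occurs → at least one input occurs → occurs.

Yes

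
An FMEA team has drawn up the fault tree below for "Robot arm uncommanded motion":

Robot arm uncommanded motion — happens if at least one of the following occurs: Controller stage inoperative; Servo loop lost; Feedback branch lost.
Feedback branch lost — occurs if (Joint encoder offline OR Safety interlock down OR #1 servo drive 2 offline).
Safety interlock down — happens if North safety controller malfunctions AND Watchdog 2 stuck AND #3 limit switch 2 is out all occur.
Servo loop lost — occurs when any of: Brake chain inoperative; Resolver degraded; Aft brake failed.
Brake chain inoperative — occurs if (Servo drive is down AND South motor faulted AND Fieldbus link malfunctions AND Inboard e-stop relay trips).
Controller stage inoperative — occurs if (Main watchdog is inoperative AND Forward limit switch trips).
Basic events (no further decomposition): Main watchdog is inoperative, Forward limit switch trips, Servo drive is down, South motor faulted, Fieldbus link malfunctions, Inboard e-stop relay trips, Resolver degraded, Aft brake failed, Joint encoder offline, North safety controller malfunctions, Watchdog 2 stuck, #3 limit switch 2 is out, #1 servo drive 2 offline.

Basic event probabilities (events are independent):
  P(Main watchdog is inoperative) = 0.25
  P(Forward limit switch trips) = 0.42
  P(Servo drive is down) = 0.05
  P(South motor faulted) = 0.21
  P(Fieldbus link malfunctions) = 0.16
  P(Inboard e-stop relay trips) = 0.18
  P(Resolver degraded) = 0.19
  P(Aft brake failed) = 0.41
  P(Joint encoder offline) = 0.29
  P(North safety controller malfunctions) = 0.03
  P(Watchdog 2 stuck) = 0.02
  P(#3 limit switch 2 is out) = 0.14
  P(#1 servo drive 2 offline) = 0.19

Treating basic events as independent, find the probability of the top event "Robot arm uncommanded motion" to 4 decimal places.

P(Controller stage inoperative) [AND] = 0.25 × 0.42 = 0.105000
P(Brake chain inoperative) [AND] = 0.05 × 0.21 × 0.16 × 0.18 = 0.000302
P(Servo loop lost) [OR] = 1 − (1−0.000302) × (1−0.19) × (1−0.41) = 0.522244
P(Safety interlock down) [AND] = 0.03 × 0.02 × 0.14 = 0.000084
P(Feedback branch lost) [OR] = 1 − (1−0.29) × (1−0.000084) × (1−0.19) = 0.424948
P(Robot arm uncommanded motion) [OR] = 1 − (1−0.105000) × (1−0.522244) × (1−0.424948) = 0.754113
Rounded to 4 decimal places: P(Robot arm uncommanded motion) ≈ 0.7541.

0.7541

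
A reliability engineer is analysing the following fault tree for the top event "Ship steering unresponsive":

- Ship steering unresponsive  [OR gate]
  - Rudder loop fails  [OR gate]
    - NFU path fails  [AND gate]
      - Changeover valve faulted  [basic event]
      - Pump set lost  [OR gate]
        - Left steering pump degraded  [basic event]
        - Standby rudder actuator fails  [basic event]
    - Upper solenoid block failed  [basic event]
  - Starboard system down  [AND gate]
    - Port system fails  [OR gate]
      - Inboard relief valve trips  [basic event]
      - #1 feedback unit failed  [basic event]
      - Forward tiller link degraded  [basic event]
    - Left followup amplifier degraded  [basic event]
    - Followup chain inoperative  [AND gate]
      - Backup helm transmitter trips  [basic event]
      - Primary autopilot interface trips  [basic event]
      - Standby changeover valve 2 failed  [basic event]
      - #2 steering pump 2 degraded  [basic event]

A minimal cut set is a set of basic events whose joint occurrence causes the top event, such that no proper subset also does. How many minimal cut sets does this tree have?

Pump set lost [OR]: union of children's cut sets → 2 cut set(s).
NFU path fails [AND]: one cut set from each child combined → 1 × 2 = 2 cut set(s).
Rudder loop fails [OR]: union of children's cut sets → 3 cut set(s).
Port system fails [OR]: union of children's cut sets → 3 cut set(s).
Followup chain inoperative [AND]: one cut set from each child combined → 1 × 1 × 1 × 1 = 1 cut set(s).
Starboard system down [AND]: one cut set from each child combined → 3 × 1 × 1 = 3 cut set(s).
Ship steering unresponsive [OR]: union of children's cut sets → 6 cut set(s).
Minimal cut sets: {Changeover valve faulted, Left steering pump degraded}; {Changeover valve faulted, Standby rudder actuator fails}; {Upper solenoid block failed}; {#2 steering pump 2 degraded, Backup helm transmitter trips, Inboard relief valve trips, Left followup amplifier degraded, Primary autopilot interface trips, Standby changeover valve 2 failed}; {#1 feedback unit failed, #2 steering pump 2 degraded, Backup helm transmitter trips, Left followup amplifier degraded, Primary autopilot interface trips, Standby changeover valve 2 failed}; {#2 steering pump 2 degraded, Backup helm transmitter trips, Forward tiller link degraded, Left followup amplifier degraded, Primary autopilot interface trips, Standby changeover valve 2 failed}.

6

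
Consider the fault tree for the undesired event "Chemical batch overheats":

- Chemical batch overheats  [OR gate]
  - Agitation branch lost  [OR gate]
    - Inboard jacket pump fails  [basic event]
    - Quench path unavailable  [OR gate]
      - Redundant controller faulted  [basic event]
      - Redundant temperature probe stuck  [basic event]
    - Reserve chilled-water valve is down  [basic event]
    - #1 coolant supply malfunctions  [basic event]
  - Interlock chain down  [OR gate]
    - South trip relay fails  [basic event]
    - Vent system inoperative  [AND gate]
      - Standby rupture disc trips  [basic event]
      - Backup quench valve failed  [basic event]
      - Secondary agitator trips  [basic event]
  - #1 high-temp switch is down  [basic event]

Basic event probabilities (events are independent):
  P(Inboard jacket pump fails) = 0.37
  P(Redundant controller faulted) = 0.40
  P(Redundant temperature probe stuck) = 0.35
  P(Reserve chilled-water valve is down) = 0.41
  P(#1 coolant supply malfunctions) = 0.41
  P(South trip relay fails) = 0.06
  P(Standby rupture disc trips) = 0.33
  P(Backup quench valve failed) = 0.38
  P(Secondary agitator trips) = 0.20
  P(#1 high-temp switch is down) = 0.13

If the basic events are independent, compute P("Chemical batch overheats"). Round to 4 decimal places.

P(Quench path unavailable) [OR] = 1 − (1−0.40) × (1−0.35) = 0.610000
P(Agitation branch lost) [OR] = 1 − (1−0.37) × (1−0.610000) × (1−0.41) × (1−0.41) = 0.914472
P(Vent system inoperative) [AND] = 0.33 × 0.38 × 0.20 = 0.025080
P(Interlock chain down) [OR] = 1 − (1−0.06) × (1−0.025080) = 0.083575
P(Chemical batch overheats) [OR] = 1 − (1−0.914472) × (1−0.083575) × (1−0.13) = 0.931809
Rounded to 4 decimal places: P(Chemical batch overheats) ≈ 0.9318.

0.9318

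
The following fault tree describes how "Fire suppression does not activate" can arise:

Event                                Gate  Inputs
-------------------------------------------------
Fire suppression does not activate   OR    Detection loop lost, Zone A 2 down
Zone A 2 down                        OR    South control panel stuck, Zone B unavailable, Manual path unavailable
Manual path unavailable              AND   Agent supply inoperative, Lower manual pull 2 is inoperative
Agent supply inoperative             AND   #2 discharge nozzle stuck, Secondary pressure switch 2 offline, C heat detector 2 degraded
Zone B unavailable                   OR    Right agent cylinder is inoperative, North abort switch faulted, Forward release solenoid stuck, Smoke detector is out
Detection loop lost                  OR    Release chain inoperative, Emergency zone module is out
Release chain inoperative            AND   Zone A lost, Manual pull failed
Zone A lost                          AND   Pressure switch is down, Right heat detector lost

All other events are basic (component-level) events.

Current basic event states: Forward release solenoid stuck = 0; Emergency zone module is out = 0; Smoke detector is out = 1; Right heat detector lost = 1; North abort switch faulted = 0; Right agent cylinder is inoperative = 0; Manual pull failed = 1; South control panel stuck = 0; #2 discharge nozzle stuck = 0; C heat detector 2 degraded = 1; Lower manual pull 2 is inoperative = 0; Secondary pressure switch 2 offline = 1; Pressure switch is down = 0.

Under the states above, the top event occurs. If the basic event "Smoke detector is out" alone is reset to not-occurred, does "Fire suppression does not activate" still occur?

Counterfactual: set "Smoke detector is out" to not occurred.
Zone A lost [AND]: Pressure switch is down=not, Right heat detector lost=occurs → not all inputs occur → does not occur.
Release chain inoperative [AND]: Zone A lost=not, Manual pull failed=occurs → not all inputs occur → does not occur.
Detection loop lost [OR]: Release chain inoperative=not, Emergency zone module is out=not → no input occurs → does not occur.
Zone B unavailable [OR]: Right agent cylinder is inoperative=not, North abort switch faulted=not, Forward release solenoid stuck=not, Smoke detector is out=not → no input occurs → does not occur.
Agent supply inoperative [AND]: #2 discharge nozzle stuck=not, Secondary pressure switch 2 offline=occurs, C heat detector 2 degraded=occurs → not all inputs occur → does not occur.
Manual path unavailable [AND]: Agent supply inoperative=not, Lower manual pull 2 is inoperative=not → not all inputs occur → does not occur.
Zone A 2 down [OR]: South control panel stuck=not, Zone B unavailable=not, Manual path unavailable=not → no input occurs → does not occur.
Fire suppression does not activate [OR]: Detection loop lost=not, Zone A 2 down=not → no input occurs → does not occur.

No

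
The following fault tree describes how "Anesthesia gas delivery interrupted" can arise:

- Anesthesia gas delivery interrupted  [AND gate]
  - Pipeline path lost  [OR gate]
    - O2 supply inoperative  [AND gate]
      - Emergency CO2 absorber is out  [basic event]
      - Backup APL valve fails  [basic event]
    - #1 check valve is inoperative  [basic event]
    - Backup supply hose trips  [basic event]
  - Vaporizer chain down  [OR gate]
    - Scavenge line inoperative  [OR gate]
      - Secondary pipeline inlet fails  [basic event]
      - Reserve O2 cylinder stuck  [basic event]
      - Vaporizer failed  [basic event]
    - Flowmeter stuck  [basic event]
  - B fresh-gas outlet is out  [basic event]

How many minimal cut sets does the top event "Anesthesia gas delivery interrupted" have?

O2 supply inoperative [AND]: one cut set from each child combined → 1 × 1 = 1 cut set(s).
Pipeline path lost [OR]: union of children's cut sets → 3 cut set(s).
Scavenge line inoperative [OR]: union of children's cut sets → 3 cut set(s).
Vaporizer chain down [OR]: union of children's cut sets → 4 cut set(s).
Anesthesia gas delivery interrupted [AND]: one cut set from each child combined → 3 × 4 × 1 = 12 cut set(s).

12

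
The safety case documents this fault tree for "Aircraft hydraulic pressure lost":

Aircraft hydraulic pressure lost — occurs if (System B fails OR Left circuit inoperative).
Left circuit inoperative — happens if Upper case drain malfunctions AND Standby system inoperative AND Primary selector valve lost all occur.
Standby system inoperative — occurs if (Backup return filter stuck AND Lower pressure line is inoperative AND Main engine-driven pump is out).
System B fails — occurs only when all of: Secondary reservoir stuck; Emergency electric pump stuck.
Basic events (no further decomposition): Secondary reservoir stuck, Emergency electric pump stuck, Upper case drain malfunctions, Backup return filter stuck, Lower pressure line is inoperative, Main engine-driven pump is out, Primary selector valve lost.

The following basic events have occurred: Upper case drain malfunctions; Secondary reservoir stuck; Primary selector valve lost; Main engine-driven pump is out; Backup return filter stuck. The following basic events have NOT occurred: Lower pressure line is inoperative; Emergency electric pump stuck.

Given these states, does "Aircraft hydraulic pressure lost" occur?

No

System B fails [AND]: Secondary reservoir stuck=occurs, Emergency electric pump stuck=not → not all inputs occur → does not occur.
Standby system inoperative [AND]: Backup return filter stuck=occurs, Lower pressure line is inoperative=not, Main engine-driven pump is out=occurs → not all inputs occur → does not occur.
Left circuit inoperative [AND]: Upper case drain malfunctions=occurs, Standby system inoperative=not, Primary selector valve lost=occurs → not all inputs occur → does not occur.
Aircraft hydraulic pressure lost [OR]: System B fails=not, Left circuit inoperative=not → no input occurs → does not occur.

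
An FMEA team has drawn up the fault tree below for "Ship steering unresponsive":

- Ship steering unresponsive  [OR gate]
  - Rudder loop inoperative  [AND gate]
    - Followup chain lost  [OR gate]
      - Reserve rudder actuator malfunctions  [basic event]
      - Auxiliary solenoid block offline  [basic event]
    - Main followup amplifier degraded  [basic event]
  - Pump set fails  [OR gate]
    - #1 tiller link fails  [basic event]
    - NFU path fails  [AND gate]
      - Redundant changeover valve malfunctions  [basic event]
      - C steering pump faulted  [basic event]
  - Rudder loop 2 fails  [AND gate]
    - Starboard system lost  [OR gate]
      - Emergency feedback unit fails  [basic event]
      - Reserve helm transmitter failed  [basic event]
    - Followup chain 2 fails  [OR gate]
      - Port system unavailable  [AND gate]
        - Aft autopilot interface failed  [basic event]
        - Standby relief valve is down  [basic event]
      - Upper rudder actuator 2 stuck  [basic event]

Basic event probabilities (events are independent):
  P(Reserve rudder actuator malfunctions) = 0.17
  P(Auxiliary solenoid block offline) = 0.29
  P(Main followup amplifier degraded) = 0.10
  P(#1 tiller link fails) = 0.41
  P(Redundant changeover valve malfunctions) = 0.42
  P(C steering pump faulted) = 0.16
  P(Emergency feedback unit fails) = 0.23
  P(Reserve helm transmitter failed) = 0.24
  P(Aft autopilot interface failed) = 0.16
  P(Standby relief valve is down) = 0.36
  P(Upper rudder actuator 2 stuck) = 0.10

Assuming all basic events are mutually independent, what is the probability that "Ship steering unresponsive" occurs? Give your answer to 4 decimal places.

0.5055

P(Followup chain lost) [OR] = 1 − (1−0.17) × (1−0.29) = 0.410700
P(Rudder loop inoperative) [AND] = 0.410700 × 0.10 = 0.041070
P(NFU path fails) [AND] = 0.42 × 0.16 = 0.067200
P(Pump set fails) [OR] = 1 − (1−0.41) × (1−0.067200) = 0.449648
P(Starboard system lost) [OR] = 1 − (1−0.23) × (1−0.24) = 0.414800
P(Port system unavailable) [AND] = 0.16 × 0.36 = 0.057600
P(Followup chain 2 fails) [OR] = 1 − (1−0.057600) × (1−0.10) = 0.151840
P(Rudder loop 2 fails) [AND] = 0.414800 × 0.151840 = 0.062983
P(Ship steering unresponsive) [OR] = 1 − (1−0.041070) × (1−0.449648) × (1−0.062983) = 0.505490
Rounded to 4 decimal places: P(Ship steering unresponsive) ≈ 0.5055.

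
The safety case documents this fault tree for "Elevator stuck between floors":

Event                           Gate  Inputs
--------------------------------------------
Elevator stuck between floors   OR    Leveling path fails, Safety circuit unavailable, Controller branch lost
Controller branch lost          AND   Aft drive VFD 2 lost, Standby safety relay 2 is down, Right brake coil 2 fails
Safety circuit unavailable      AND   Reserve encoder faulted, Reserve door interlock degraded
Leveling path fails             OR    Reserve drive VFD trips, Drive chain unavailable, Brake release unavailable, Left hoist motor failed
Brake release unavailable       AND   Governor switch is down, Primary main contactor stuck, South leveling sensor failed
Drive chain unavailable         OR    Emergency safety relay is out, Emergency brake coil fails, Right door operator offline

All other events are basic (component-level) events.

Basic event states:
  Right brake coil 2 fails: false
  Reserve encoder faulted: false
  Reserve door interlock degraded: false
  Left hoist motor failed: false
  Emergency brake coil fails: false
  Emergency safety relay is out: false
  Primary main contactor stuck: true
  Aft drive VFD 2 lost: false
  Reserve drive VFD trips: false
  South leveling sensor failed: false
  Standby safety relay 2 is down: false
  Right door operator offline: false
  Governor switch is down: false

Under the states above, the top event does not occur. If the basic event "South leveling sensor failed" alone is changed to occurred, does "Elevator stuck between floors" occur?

Counterfactual: set "South leveling sensor failed" to occurred.
Drive chain unavailable [OR]: Emergency safety relay is out=not, Emergency brake coil fails=not, Right door operator offline=not → no input occurs → does not occur.
Brake release unavailable [AND]: Governor switch is down=not, Primary main contactor stuck=occurs, South leveling sensor failed=occurs → not all inputs occur → does not occur.
Leveling path fails [OR]: Reserve drive VFD trips=not, Drive chain unavailable=not, Brake release unavailable=not, Left hoist motor failed=not → no input occurs → does not occur.
Safety circuit unavailable [AND]: Reserve encoder faulted=not, Reserve door interlock degraded=not → not all inputs occur → does not occur.
Controller branch lost [AND]: Aft drive VFD 2 lost=not, Standby safety relay 2 is down=not, Right brake coil 2 fails=not → not all inputs occur → does not occur.
Elevator stuck between floors [OR]: Leveling path fails=not, Safety circuit unavailable=not, Controller branch lost=not → no input occurs → does not occur.

No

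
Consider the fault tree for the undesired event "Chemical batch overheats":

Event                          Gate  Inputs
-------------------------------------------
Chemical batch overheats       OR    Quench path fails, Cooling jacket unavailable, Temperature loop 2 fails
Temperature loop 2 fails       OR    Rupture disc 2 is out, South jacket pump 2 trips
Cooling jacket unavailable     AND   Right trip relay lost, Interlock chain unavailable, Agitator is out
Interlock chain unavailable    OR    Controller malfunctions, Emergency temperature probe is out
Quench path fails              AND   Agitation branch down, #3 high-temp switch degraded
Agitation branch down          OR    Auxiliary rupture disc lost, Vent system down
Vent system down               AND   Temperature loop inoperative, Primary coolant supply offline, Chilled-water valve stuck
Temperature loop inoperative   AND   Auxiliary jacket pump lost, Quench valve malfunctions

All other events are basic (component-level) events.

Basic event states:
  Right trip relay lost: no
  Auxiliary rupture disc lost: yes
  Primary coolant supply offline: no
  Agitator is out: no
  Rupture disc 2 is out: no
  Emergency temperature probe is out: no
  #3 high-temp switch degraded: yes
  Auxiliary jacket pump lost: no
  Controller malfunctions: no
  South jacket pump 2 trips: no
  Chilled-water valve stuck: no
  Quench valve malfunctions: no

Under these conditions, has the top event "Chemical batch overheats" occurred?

Yes

Temperature loop inoperative [AND]: Auxiliary jacket pump lost=not, Quench valve malfunctions=not → not all inputs occur → does not occur.
Vent system down [AND]: Temperature loop inoperative=not, Primary coolant supply offline=not, Chilled-water valve stuck=not → not all inputs occur → does not occur.
Agitation branch down [OR]: Auxiliary rupture disc lost=occurs, Vent system down=not → at least one input occurs → occurs.
Quench path fails [AND]: Agitation branch down=occurs, #3 high-temp switch degraded=occurs → all inputs occur → occurs.
Interlock chain unavailable [OR]: Controller malfunctions=not, Emergency temperature probe is out=not → no input occurs → does not occur.
Cooling jacket unavailable [AND]: Right trip relay lost=not, Interlock chain unavailable=not, Agitator is out=not → not all inputs occur → does not occur.
Temperature loop 2 fails [OR]: Rupture disc 2 is out=not, South jacket pump 2 trips=not → no input occurs → does not occur.
Chemical batch overheats [OR]: Quench path fails=occurs, Cooling jacket unavailable=not, Temperature loop 2 fails=not → at least one input occurs → occurs.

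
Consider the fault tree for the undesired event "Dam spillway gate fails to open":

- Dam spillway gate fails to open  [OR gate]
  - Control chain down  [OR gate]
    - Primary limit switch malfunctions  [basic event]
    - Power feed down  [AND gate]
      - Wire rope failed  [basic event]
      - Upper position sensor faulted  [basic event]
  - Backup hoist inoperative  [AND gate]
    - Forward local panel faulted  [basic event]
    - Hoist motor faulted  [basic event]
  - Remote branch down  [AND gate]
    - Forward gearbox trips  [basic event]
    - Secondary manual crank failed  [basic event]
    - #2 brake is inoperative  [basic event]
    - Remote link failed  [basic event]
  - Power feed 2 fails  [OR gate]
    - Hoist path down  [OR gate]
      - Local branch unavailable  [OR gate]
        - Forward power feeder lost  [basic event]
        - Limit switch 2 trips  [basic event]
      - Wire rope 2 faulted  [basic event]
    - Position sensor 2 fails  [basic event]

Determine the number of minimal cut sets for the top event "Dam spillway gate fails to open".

Power feed down [AND]: one cut set from each child combined → 1 × 1 = 1 cut set(s).
Control chain down [OR]: union of children's cut sets → 2 cut set(s).
Backup hoist inoperative [AND]: one cut set from each child combined → 1 × 1 = 1 cut set(s).
Remote branch down [AND]: one cut set from each child combined → 1 × 1 × 1 × 1 = 1 cut set(s).
Local branch unavailable [OR]: union of children's cut sets → 2 cut set(s).
Hoist path down [OR]: union of children's cut sets → 3 cut set(s).
Power feed 2 fails [OR]: union of children's cut sets → 4 cut set(s).
Dam spillway gate fails to open [OR]: union of children's cut sets → 8 cut set(s).
Minimal cut sets: {Primary limit switch malfunctions}; {Upper position sensor faulted, Wire rope failed}; {Forward local panel faulted, Hoist motor faulted}; {#2 brake is inoperative, Forward gearbox trips, Remote link failed, Secondary manual crank failed}; {Forward power feeder lost}; {Limit switch 2 trips}; {Wire rope 2 faulted}; {Position sensor 2 fails}.

8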